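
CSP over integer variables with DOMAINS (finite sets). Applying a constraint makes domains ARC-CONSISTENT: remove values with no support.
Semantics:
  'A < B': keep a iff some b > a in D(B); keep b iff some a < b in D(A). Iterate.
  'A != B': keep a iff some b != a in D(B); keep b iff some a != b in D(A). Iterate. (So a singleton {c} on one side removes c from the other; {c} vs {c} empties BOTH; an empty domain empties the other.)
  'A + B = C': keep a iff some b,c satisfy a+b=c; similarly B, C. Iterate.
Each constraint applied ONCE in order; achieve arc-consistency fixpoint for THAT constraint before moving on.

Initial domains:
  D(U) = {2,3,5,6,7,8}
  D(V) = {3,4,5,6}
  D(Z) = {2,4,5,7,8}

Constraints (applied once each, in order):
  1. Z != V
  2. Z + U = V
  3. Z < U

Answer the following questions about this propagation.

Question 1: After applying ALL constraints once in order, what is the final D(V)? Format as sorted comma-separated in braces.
Constraint 1 (Z != V) on D(Z)={2,4,5,7,8} D(V)={3,4,5,6}: no change
Constraint 2 (Z + U = V) on D(Z)={2,4,5,7,8} D(U)={2,3,5,6,7,8} D(V)={3,4,5,6}: Z {2,4,5,7,8}->{2,4}; U {2,3,5,6,7,8}->{2,3}; V {3,4,5,6}->{4,5,6}
Constraint 3 (Z < U) on D(Z)={2,4} D(U)={2,3}: Z {2,4}->{2}; U {2,3}->{3}
So after all 3 constraints: D(V) = {4,5,6}

Answer: {4,5,6}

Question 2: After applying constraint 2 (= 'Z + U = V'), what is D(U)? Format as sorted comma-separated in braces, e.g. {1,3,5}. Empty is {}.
Answer: {2,3}

Derivation:
Constraint 1 (Z != V) on D(Z)={2,4,5,7,8} D(V)={3,4,5,6}: no change
Constraint 2 (Z + U = V) on D(Z)={2,4,5,7,8} D(U)={2,3,5,6,7,8} D(V)={3,4,5,6}: Z {2,4,5,7,8}->{2,4}; U {2,3,5,6,7,8}->{2,3}; V {3,4,5,6}->{4,5,6}
So after constraint 2: D(U) = {2,3}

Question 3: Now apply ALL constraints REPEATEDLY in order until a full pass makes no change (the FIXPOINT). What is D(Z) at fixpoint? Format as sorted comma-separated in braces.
Answer: {2}

Derivation:
pass 0 (initial): D(Z)={2,4,5,7,8}
pass 1: U {2,3,5,6,7,8}->{3}; V {3,4,5,6}->{4,5,6}; Z {2,4,5,7,8}->{2}
pass 2: V {4,5,6}->{5}
pass 3: no change
Fixpoint after 3 passes: D(Z) = {2}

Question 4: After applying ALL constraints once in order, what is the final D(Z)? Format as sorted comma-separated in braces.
Constraint 1 (Z != V) on D(Z)={2,4,5,7,8} D(V)={3,4,5,6}: no change
Constraint 2 (Z + U = V) on D(Z)={2,4,5,7,8} D(U)={2,3,5,6,7,8} D(V)={3,4,5,6}: Z {2,4,5,7,8}->{2,4}; U {2,3,5,6,7,8}->{2,3}; V {3,4,5,6}->{4,5,6}
Constraint 3 (Z < U) on D(Z)={2,4} D(U)={2,3}: Z {2,4}->{2}; U {2,3}->{3}
So after all 3 constraints: D(Z) = {2}

Answer: {2}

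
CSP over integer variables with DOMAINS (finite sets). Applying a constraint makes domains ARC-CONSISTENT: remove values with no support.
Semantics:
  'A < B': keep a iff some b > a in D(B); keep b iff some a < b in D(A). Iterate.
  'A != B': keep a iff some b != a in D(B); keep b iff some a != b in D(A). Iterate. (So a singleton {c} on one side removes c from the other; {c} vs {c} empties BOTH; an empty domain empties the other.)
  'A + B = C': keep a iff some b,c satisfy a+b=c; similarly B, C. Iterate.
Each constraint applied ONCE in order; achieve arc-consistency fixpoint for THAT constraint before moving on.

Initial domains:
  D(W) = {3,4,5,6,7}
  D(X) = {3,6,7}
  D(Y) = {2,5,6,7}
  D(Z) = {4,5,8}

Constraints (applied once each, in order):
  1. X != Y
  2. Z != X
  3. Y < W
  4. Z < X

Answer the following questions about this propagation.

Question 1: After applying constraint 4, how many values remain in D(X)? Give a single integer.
Answer: 2

Derivation:
Constraint 1 (X != Y) on D(X)={3,6,7} D(Y)={2,5,6,7}: no change
Constraint 2 (Z != X) on D(Z)={4,5,8} D(X)={3,6,7}: no change
Constraint 3 (Y < W) on D(Y)={2,5,6,7} D(W)={3,4,5,6,7}: Y {2,5,6,7}->{2,5,6}
Constraint 4 (Z < X) on D(Z)={4,5,8} D(X)={3,6,7}: Z {4,5,8}->{4,5}; X {3,6,7}->{6,7}
So after constraint 4: D(X)={6,7}, size = 2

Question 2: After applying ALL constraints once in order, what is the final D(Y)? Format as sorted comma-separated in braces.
Constraint 1 (X != Y) on D(X)={3,6,7} D(Y)={2,5,6,7}: no change
Constraint 2 (Z != X) on D(Z)={4,5,8} D(X)={3,6,7}: no change
Constraint 3 (Y < W) on D(Y)={2,5,6,7} D(W)={3,4,5,6,7}: Y {2,5,6,7}->{2,5,6}
Constraint 4 (Z < X) on D(Z)={4,5,8} D(X)={3,6,7}: Z {4,5,8}->{4,5}; X {3,6,7}->{6,7}
So after all 4 constraints: D(Y) = {2,5,6}

Answer: {2,5,6}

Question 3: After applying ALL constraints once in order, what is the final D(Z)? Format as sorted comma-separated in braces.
Constraint 1 (X != Y) on D(X)={3,6,7} D(Y)={2,5,6,7}: no change
Constraint 2 (Z != X) on D(Z)={4,5,8} D(X)={3,6,7}: no change
Constraint 3 (Y < W) on D(Y)={2,5,6,7} D(W)={3,4,5,6,7}: Y {2,5,6,7}->{2,5,6}
Constraint 4 (Z < X) on D(Z)={4,5,8} D(X)={3,6,7}: Z {4,5,8}->{4,5}; X {3,6,7}->{6,7}
So after all 4 constraints: D(Z) = {4,5}

Answer: {4,5}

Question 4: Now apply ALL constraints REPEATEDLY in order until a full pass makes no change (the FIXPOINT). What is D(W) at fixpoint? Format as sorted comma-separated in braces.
Answer: {3,4,5,6,7}

Derivation:
pass 0 (initial): D(W)={3,4,5,6,7}
pass 1: X {3,6,7}->{6,7}; Y {2,5,6,7}->{2,5,6}; Z {4,5,8}->{4,5}
pass 2: no change
Fixpoint after 2 passes: D(W) = {3,4,5,6,7}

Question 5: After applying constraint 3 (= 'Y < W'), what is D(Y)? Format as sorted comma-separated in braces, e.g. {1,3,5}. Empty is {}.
Constraint 1 (X != Y) on D(X)={3,6,7} D(Y)={2,5,6,7}: no change
Constraint 2 (Z != X) on D(Z)={4,5,8} D(X)={3,6,7}: no change
Constraint 3 (Y < W) on D(Y)={2,5,6,7} D(W)={3,4,5,6,7}: Y {2,5,6,7}->{2,5,6}
So after constraint 3: D(Y) = {2,5,6}

Answer: {2,5,6}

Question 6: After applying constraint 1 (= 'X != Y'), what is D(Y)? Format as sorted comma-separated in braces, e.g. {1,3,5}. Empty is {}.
Answer: {2,5,6,7}

Derivation:
Constraint 1 (X != Y) on D(X)={3,6,7} D(Y)={2,5,6,7}: no change
So after constraint 1: D(Y) = {2,5,6,7}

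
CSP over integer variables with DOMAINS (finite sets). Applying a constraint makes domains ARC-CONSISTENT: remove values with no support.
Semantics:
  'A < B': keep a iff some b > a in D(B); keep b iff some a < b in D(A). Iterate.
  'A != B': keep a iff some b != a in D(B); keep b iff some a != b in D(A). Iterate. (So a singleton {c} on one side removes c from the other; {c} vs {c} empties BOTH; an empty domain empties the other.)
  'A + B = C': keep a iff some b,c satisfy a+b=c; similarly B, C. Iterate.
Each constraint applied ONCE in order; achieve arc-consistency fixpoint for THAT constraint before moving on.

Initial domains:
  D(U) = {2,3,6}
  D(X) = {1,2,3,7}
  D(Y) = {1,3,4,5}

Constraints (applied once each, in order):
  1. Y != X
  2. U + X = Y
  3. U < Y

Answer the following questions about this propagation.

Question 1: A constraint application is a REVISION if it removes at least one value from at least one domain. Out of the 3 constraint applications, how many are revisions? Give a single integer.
Constraint 1 (Y != X) on D(Y)={1,3,4,5} D(X)={1,2,3,7}: no change => not a revision
Constraint 2 (U + X = Y) on D(U)={2,3,6} D(X)={1,2,3,7} D(Y)={1,3,4,5}: U {2,3,6}->{2,3}; X {1,2,3,7}->{1,2,3}; Y {1,3,4,5}->{3,4,5} => REVISION
Constraint 3 (U < Y) on D(U)={2,3} D(Y)={3,4,5}: no change => not a revision
Total revisions = 1

Answer: 1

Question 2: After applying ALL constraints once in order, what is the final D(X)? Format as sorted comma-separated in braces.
Constraint 1 (Y != X) on D(Y)={1,3,4,5} D(X)={1,2,3,7}: no change
Constraint 2 (U + X = Y) on D(U)={2,3,6} D(X)={1,2,3,7} D(Y)={1,3,4,5}: U {2,3,6}->{2,3}; X {1,2,3,7}->{1,2,3}; Y {1,3,4,5}->{3,4,5}
Constraint 3 (U < Y) on D(U)={2,3} D(Y)={3,4,5}: no change
So after all 3 constraints: D(X) = {1,2,3}

Answer: {1,2,3}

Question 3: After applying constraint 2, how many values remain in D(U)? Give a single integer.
Answer: 2

Derivation:
Constraint 1 (Y != X) on D(Y)={1,3,4,5} D(X)={1,2,3,7}: no change
Constraint 2 (U + X = Y) on D(U)={2,3,6} D(X)={1,2,3,7} D(Y)={1,3,4,5}: U {2,3,6}->{2,3}; X {1,2,3,7}->{1,2,3}; Y {1,3,4,5}->{3,4,5}
So after constraint 2: D(U)={2,3}, size = 2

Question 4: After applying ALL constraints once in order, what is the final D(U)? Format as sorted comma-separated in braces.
Answer: {2,3}

Derivation:
Constraint 1 (Y != X) on D(Y)={1,3,4,5} D(X)={1,2,3,7}: no change
Constraint 2 (U + X = Y) on D(U)={2,3,6} D(X)={1,2,3,7} D(Y)={1,3,4,5}: U {2,3,6}->{2,3}; X {1,2,3,7}->{1,2,3}; Y {1,3,4,5}->{3,4,5}
Constraint 3 (U < Y) on D(U)={2,3} D(Y)={3,4,5}: no change
So after all 3 constraints: D(U) = {2,3}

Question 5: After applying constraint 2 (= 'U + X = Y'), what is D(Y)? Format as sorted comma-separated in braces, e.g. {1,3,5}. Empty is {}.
Constraint 1 (Y != X) on D(Y)={1,3,4,5} D(X)={1,2,3,7}: no change
Constraint 2 (U + X = Y) on D(U)={2,3,6} D(X)={1,2,3,7} D(Y)={1,3,4,5}: U {2,3,6}->{2,3}; X {1,2,3,7}->{1,2,3}; Y {1,3,4,5}->{3,4,5}
So after constraint 2: D(Y) = {3,4,5}

Answer: {3,4,5}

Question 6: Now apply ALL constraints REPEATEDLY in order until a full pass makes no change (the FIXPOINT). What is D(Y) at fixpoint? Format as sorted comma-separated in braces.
pass 0 (initial): D(Y)={1,3,4,5}
pass 1: U {2,3,6}->{2,3}; X {1,2,3,7}->{1,2,3}; Y {1,3,4,5}->{3,4,5}
pass 2: no change
Fixpoint after 2 passes: D(Y) = {3,4,5}

Answer: {3,4,5}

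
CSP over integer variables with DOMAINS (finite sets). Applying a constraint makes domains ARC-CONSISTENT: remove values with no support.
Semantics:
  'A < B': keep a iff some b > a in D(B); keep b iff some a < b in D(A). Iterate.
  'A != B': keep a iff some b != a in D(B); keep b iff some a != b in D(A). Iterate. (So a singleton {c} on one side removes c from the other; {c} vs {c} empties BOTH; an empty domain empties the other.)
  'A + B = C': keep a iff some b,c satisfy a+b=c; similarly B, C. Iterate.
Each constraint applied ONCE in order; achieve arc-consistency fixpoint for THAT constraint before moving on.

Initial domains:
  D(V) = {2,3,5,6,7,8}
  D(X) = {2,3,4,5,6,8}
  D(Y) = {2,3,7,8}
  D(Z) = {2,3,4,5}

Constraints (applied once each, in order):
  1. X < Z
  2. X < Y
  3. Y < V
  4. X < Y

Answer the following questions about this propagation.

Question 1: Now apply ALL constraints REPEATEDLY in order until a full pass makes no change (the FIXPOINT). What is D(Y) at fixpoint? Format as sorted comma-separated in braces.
Answer: {3,7}

Derivation:
pass 0 (initial): D(Y)={2,3,7,8}
pass 1: V {2,3,5,6,7,8}->{5,6,7,8}; X {2,3,4,5,6,8}->{2,3,4}; Y {2,3,7,8}->{3,7}; Z {2,3,4,5}->{3,4,5}
pass 2: no change
Fixpoint after 2 passes: D(Y) = {3,7}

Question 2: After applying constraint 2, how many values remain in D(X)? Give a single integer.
Answer: 3

Derivation:
Constraint 1 (X < Z) on D(X)={2,3,4,5,6,8} D(Z)={2,3,4,5}: X {2,3,4,5,6,8}->{2,3,4}; Z {2,3,4,5}->{3,4,5}
Constraint 2 (X < Y) on D(X)={2,3,4} D(Y)={2,3,7,8}: Y {2,3,7,8}->{3,7,8}
So after constraint 2: D(X)={2,3,4}, size = 3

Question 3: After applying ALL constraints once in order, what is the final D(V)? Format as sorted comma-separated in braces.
Answer: {5,6,7,8}

Derivation:
Constraint 1 (X < Z) on D(X)={2,3,4,5,6,8} D(Z)={2,3,4,5}: X {2,3,4,5,6,8}->{2,3,4}; Z {2,3,4,5}->{3,4,5}
Constraint 2 (X < Y) on D(X)={2,3,4} D(Y)={2,3,7,8}: Y {2,3,7,8}->{3,7,8}
Constraint 3 (Y < V) on D(Y)={3,7,8} D(V)={2,3,5,6,7,8}: Y {3,7,8}->{3,7}; V {2,3,5,6,7,8}->{5,6,7,8}
Constraint 4 (X < Y) on D(X)={2,3,4} D(Y)={3,7}: no change
So after all 4 constraints: D(V) = {5,6,7,8}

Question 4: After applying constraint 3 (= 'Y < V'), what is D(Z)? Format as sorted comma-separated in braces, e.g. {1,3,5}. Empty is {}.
Constraint 1 (X < Z) on D(X)={2,3,4,5,6,8} D(Z)={2,3,4,5}: X {2,3,4,5,6,8}->{2,3,4}; Z {2,3,4,5}->{3,4,5}
Constraint 2 (X < Y) on D(X)={2,3,4} D(Y)={2,3,7,8}: Y {2,3,7,8}->{3,7,8}
Constraint 3 (Y < V) on D(Y)={3,7,8} D(V)={2,3,5,6,7,8}: Y {3,7,8}->{3,7}; V {2,3,5,6,7,8}->{5,6,7,8}
So after constraint 3: D(Z) = {3,4,5}

Answer: {3,4,5}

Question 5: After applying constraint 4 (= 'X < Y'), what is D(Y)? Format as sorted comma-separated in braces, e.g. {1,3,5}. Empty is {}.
Constraint 1 (X < Z) on D(X)={2,3,4,5,6,8} D(Z)={2,3,4,5}: X {2,3,4,5,6,8}->{2,3,4}; Z {2,3,4,5}->{3,4,5}
Constraint 2 (X < Y) on D(X)={2,3,4} D(Y)={2,3,7,8}: Y {2,3,7,8}->{3,7,8}
Constraint 3 (Y < V) on D(Y)={3,7,8} D(V)={2,3,5,6,7,8}: Y {3,7,8}->{3,7}; V {2,3,5,6,7,8}->{5,6,7,8}
Constraint 4 (X < Y) on D(X)={2,3,4} D(Y)={3,7}: no change
So after constraint 4: D(Y) = {3,7}

Answer: {3,7}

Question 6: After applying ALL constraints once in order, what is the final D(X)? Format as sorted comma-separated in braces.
Answer: {2,3,4}

Derivation:
Constraint 1 (X < Z) on D(X)={2,3,4,5,6,8} D(Z)={2,3,4,5}: X {2,3,4,5,6,8}->{2,3,4}; Z {2,3,4,5}->{3,4,5}
Constraint 2 (X < Y) on D(X)={2,3,4} D(Y)={2,3,7,8}: Y {2,3,7,8}->{3,7,8}
Constraint 3 (Y < V) on D(Y)={3,7,8} D(V)={2,3,5,6,7,8}: Y {3,7,8}->{3,7}; V {2,3,5,6,7,8}->{5,6,7,8}
Constraint 4 (X < Y) on D(X)={2,3,4} D(Y)={3,7}: no change
So after all 4 constraints: D(X) = {2,3,4}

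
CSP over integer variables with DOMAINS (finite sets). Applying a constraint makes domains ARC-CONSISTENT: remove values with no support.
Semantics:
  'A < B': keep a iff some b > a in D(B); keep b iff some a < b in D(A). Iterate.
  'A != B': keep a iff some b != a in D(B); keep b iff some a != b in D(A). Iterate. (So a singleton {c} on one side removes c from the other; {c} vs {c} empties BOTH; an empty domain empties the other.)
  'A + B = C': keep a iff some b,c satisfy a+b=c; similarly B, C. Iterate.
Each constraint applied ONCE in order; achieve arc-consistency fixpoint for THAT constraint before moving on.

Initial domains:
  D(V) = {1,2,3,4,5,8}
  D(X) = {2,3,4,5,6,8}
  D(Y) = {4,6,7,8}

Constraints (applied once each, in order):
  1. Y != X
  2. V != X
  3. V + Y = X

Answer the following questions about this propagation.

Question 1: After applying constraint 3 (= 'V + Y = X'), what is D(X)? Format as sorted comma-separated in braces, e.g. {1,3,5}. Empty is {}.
Answer: {5,6,8}

Derivation:
Constraint 1 (Y != X) on D(Y)={4,6,7,8} D(X)={2,3,4,5,6,8}: no change
Constraint 2 (V != X) on D(V)={1,2,3,4,5,8} D(X)={2,3,4,5,6,8}: no change
Constraint 3 (V + Y = X) on D(V)={1,2,3,4,5,8} D(Y)={4,6,7,8} D(X)={2,3,4,5,6,8}: V {1,2,3,4,5,8}->{1,2,4}; Y {4,6,7,8}->{4,6,7}; X {2,3,4,5,6,8}->{5,6,8}
So after constraint 3: D(X) = {5,6,8}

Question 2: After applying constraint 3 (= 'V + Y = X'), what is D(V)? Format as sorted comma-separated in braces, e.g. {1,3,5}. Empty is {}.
Answer: {1,2,4}

Derivation:
Constraint 1 (Y != X) on D(Y)={4,6,7,8} D(X)={2,3,4,5,6,8}: no change
Constraint 2 (V != X) on D(V)={1,2,3,4,5,8} D(X)={2,3,4,5,6,8}: no change
Constraint 3 (V + Y = X) on D(V)={1,2,3,4,5,8} D(Y)={4,6,7,8} D(X)={2,3,4,5,6,8}: V {1,2,3,4,5,8}->{1,2,4}; Y {4,6,7,8}->{4,6,7}; X {2,3,4,5,6,8}->{5,6,8}
So after constraint 3: D(V) = {1,2,4}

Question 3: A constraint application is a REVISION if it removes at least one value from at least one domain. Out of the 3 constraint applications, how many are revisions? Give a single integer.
Answer: 1

Derivation:
Constraint 1 (Y != X) on D(Y)={4,6,7,8} D(X)={2,3,4,5,6,8}: no change => not a revision
Constraint 2 (V != X) on D(V)={1,2,3,4,5,8} D(X)={2,3,4,5,6,8}: no change => not a revision
Constraint 3 (V + Y = X) on D(V)={1,2,3,4,5,8} D(Y)={4,6,7,8} D(X)={2,3,4,5,6,8}: V {1,2,3,4,5,8}->{1,2,4}; Y {4,6,7,8}->{4,6,7}; X {2,3,4,5,6,8}->{5,6,8} => REVISION
Total revisions = 1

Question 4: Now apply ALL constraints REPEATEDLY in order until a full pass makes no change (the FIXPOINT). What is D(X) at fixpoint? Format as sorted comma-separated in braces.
pass 0 (initial): D(X)={2,3,4,5,6,8}
pass 1: V {1,2,3,4,5,8}->{1,2,4}; X {2,3,4,5,6,8}->{5,6,8}; Y {4,6,7,8}->{4,6,7}
pass 2: no change
Fixpoint after 2 passes: D(X) = {5,6,8}

Answer: {5,6,8}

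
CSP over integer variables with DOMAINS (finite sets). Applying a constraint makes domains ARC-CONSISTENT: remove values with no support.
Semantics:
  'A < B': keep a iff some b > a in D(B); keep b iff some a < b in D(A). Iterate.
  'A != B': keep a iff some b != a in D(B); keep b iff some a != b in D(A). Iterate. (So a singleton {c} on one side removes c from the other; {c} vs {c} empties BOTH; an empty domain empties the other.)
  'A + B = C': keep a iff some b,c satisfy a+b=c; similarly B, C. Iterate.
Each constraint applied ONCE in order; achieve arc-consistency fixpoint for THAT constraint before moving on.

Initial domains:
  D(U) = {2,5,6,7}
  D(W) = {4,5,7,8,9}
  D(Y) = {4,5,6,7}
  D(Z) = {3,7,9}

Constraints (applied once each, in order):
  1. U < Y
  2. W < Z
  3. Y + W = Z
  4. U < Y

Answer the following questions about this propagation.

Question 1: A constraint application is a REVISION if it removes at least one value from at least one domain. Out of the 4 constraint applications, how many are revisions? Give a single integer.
Answer: 4

Derivation:
Constraint 1 (U < Y) on D(U)={2,5,6,7} D(Y)={4,5,6,7}: U {2,5,6,7}->{2,5,6} => REVISION
Constraint 2 (W < Z) on D(W)={4,5,7,8,9} D(Z)={3,7,9}: W {4,5,7,8,9}->{4,5,7,8}; Z {3,7,9}->{7,9} => REVISION
Constraint 3 (Y + W = Z) on D(Y)={4,5,6,7} D(W)={4,5,7,8} D(Z)={7,9}: Y {4,5,6,7}->{4,5}; W {4,5,7,8}->{4,5}; Z {7,9}->{9} => REVISION
Constraint 4 (U < Y) on D(U)={2,5,6} D(Y)={4,5}: U {2,5,6}->{2} => REVISION
Total revisions = 4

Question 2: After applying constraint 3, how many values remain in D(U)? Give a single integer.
Constraint 1 (U < Y) on D(U)={2,5,6,7} D(Y)={4,5,6,7}: U {2,5,6,7}->{2,5,6}
Constraint 2 (W < Z) on D(W)={4,5,7,8,9} D(Z)={3,7,9}: W {4,5,7,8,9}->{4,5,7,8}; Z {3,7,9}->{7,9}
Constraint 3 (Y + W = Z) on D(Y)={4,5,6,7} D(W)={4,5,7,8} D(Z)={7,9}: Y {4,5,6,7}->{4,5}; W {4,5,7,8}->{4,5}; Z {7,9}->{9}
So after constraint 3: D(U)={2,5,6}, size = 3

Answer: 3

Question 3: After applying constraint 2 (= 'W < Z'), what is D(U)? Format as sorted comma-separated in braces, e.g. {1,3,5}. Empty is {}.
Answer: {2,5,6}

Derivation:
Constraint 1 (U < Y) on D(U)={2,5,6,7} D(Y)={4,5,6,7}: U {2,5,6,7}->{2,5,6}
Constraint 2 (W < Z) on D(W)={4,5,7,8,9} D(Z)={3,7,9}: W {4,5,7,8,9}->{4,5,7,8}; Z {3,7,9}->{7,9}
So after constraint 2: D(U) = {2,5,6}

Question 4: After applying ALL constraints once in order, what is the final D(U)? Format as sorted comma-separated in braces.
Answer: {2}

Derivation:
Constraint 1 (U < Y) on D(U)={2,5,6,7} D(Y)={4,5,6,7}: U {2,5,6,7}->{2,5,6}
Constraint 2 (W < Z) on D(W)={4,5,7,8,9} D(Z)={3,7,9}: W {4,5,7,8,9}->{4,5,7,8}; Z {3,7,9}->{7,9}
Constraint 3 (Y + W = Z) on D(Y)={4,5,6,7} D(W)={4,5,7,8} D(Z)={7,9}: Y {4,5,6,7}->{4,5}; W {4,5,7,8}->{4,5}; Z {7,9}->{9}
Constraint 4 (U < Y) on D(U)={2,5,6} D(Y)={4,5}: U {2,5,6}->{2}
So after all 4 constraints: D(U) = {2}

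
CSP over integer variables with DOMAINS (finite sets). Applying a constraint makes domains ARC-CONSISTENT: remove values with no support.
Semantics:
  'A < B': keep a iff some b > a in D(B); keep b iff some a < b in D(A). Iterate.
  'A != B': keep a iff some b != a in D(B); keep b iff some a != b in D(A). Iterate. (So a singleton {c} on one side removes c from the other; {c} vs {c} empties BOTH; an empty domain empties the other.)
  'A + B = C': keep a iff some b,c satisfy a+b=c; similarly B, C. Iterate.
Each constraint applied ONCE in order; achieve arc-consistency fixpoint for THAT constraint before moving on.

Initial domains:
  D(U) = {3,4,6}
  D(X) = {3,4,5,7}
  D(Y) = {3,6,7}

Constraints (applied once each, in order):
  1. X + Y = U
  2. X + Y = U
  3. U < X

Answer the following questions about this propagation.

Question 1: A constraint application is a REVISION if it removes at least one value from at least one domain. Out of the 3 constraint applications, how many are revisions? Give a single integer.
Answer: 2

Derivation:
Constraint 1 (X + Y = U) on D(X)={3,4,5,7} D(Y)={3,6,7} D(U)={3,4,6}: X {3,4,5,7}->{3}; Y {3,6,7}->{3}; U {3,4,6}->{6} => REVISION
Constraint 2 (X + Y = U) on D(X)={3} D(Y)={3} D(U)={6}: no change => not a revision
Constraint 3 (U < X) on D(U)={6} D(X)={3}: U {6}->{}; X {3}->{} => REVISION
Total revisions = 2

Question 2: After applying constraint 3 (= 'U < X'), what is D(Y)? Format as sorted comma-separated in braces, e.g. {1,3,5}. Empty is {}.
Constraint 1 (X + Y = U) on D(X)={3,4,5,7} D(Y)={3,6,7} D(U)={3,4,6}: X {3,4,5,7}->{3}; Y {3,6,7}->{3}; U {3,4,6}->{6}
Constraint 2 (X + Y = U) on D(X)={3} D(Y)={3} D(U)={6}: no change
Constraint 3 (U < X) on D(U)={6} D(X)={3}: U {6}->{}; X {3}->{}
So after constraint 3: D(Y) = {3}

Answer: {3}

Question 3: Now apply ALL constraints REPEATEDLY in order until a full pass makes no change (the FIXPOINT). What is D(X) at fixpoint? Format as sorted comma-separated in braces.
pass 0 (initial): D(X)={3,4,5,7}
pass 1: U {3,4,6}->{}; X {3,4,5,7}->{}; Y {3,6,7}->{3}
pass 2: Y {3}->{}
pass 3: no change
Fixpoint after 3 passes: D(X) = {}

Answer: {}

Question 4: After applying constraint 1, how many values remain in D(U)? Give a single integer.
Answer: 1

Derivation:
Constraint 1 (X + Y = U) on D(X)={3,4,5,7} D(Y)={3,6,7} D(U)={3,4,6}: X {3,4,5,7}->{3}; Y {3,6,7}->{3}; U {3,4,6}->{6}
So after constraint 1: D(U)={6}, size = 1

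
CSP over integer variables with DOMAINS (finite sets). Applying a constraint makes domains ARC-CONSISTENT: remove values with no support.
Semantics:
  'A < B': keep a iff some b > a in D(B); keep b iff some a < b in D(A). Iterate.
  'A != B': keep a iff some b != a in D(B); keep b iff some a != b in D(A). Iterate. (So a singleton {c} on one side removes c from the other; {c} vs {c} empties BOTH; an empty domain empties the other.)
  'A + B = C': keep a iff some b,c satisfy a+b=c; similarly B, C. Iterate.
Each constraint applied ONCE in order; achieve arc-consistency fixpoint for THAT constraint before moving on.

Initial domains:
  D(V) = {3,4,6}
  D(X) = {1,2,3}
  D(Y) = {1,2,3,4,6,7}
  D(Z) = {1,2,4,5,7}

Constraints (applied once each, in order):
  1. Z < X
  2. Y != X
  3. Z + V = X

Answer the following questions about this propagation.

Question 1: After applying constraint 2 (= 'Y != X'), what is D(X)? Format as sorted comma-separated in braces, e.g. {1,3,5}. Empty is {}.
Answer: {2,3}

Derivation:
Constraint 1 (Z < X) on D(Z)={1,2,4,5,7} D(X)={1,2,3}: Z {1,2,4,5,7}->{1,2}; X {1,2,3}->{2,3}
Constraint 2 (Y != X) on D(Y)={1,2,3,4,6,7} D(X)={2,3}: no change
So after constraint 2: D(X) = {2,3}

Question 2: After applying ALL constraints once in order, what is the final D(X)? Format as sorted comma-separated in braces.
Answer: {}

Derivation:
Constraint 1 (Z < X) on D(Z)={1,2,4,5,7} D(X)={1,2,3}: Z {1,2,4,5,7}->{1,2}; X {1,2,3}->{2,3}
Constraint 2 (Y != X) on D(Y)={1,2,3,4,6,7} D(X)={2,3}: no change
Constraint 3 (Z + V = X) on D(Z)={1,2} D(V)={3,4,6} D(X)={2,3}: Z {1,2}->{}; V {3,4,6}->{}; X {2,3}->{}
So after all 3 constraints: D(X) = {}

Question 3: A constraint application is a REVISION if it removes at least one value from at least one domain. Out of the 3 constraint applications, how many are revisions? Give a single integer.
Constraint 1 (Z < X) on D(Z)={1,2,4,5,7} D(X)={1,2,3}: Z {1,2,4,5,7}->{1,2}; X {1,2,3}->{2,3} => REVISION
Constraint 2 (Y != X) on D(Y)={1,2,3,4,6,7} D(X)={2,3}: no change => not a revision
Constraint 3 (Z + V = X) on D(Z)={1,2} D(V)={3,4,6} D(X)={2,3}: Z {1,2}->{}; V {3,4,6}->{}; X {2,3}->{} => REVISION
Total revisions = 2

Answer: 2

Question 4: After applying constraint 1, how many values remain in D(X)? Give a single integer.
Constraint 1 (Z < X) on D(Z)={1,2,4,5,7} D(X)={1,2,3}: Z {1,2,4,5,7}->{1,2}; X {1,2,3}->{2,3}
So after constraint 1: D(X)={2,3}, size = 2

Answer: 2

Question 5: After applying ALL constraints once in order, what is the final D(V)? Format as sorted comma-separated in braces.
Answer: {}

Derivation:
Constraint 1 (Z < X) on D(Z)={1,2,4,5,7} D(X)={1,2,3}: Z {1,2,4,5,7}->{1,2}; X {1,2,3}->{2,3}
Constraint 2 (Y != X) on D(Y)={1,2,3,4,6,7} D(X)={2,3}: no change
Constraint 3 (Z + V = X) on D(Z)={1,2} D(V)={3,4,6} D(X)={2,3}: Z {1,2}->{}; V {3,4,6}->{}; X {2,3}->{}
So after all 3 constraints: D(V) = {}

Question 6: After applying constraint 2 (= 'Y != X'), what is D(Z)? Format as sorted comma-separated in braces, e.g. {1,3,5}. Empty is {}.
Constraint 1 (Z < X) on D(Z)={1,2,4,5,7} D(X)={1,2,3}: Z {1,2,4,5,7}->{1,2}; X {1,2,3}->{2,3}
Constraint 2 (Y != X) on D(Y)={1,2,3,4,6,7} D(X)={2,3}: no change
So after constraint 2: D(Z) = {1,2}

Answer: {1,2}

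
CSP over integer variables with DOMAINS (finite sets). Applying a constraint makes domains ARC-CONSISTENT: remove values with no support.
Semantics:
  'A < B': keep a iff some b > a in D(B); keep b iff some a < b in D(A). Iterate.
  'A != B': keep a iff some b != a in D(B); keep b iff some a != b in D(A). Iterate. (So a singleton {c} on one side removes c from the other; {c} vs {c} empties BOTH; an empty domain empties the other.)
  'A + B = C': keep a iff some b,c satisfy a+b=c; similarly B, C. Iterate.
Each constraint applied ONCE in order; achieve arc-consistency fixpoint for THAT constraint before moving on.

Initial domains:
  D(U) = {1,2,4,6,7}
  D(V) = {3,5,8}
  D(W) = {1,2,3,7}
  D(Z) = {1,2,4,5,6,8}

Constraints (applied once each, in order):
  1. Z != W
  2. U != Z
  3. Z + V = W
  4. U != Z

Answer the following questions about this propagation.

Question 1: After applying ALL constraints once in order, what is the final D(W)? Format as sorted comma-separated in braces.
Constraint 1 (Z != W) on D(Z)={1,2,4,5,6,8} D(W)={1,2,3,7}: no change
Constraint 2 (U != Z) on D(U)={1,2,4,6,7} D(Z)={1,2,4,5,6,8}: no change
Constraint 3 (Z + V = W) on D(Z)={1,2,4,5,6,8} D(V)={3,5,8} D(W)={1,2,3,7}: Z {1,2,4,5,6,8}->{2,4}; V {3,5,8}->{3,5}; W {1,2,3,7}->{7}
Constraint 4 (U != Z) on D(U)={1,2,4,6,7} D(Z)={2,4}: no change
So after all 4 constraints: D(W) = {7}

Answer: {7}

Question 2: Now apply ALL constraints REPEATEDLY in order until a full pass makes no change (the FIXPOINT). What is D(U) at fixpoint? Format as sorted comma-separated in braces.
Answer: {1,2,4,6,7}

Derivation:
pass 0 (initial): D(U)={1,2,4,6,7}
pass 1: V {3,5,8}->{3,5}; W {1,2,3,7}->{7}; Z {1,2,4,5,6,8}->{2,4}
pass 2: no change
Fixpoint after 2 passes: D(U) = {1,2,4,6,7}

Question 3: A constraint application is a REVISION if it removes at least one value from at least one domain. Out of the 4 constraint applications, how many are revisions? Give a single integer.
Constraint 1 (Z != W) on D(Z)={1,2,4,5,6,8} D(W)={1,2,3,7}: no change => not a revision
Constraint 2 (U != Z) on D(U)={1,2,4,6,7} D(Z)={1,2,4,5,6,8}: no change => not a revision
Constraint 3 (Z + V = W) on D(Z)={1,2,4,5,6,8} D(V)={3,5,8} D(W)={1,2,3,7}: Z {1,2,4,5,6,8}->{2,4}; V {3,5,8}->{3,5}; W {1,2,3,7}->{7} => REVISION
Constraint 4 (U != Z) on D(U)={1,2,4,6,7} D(Z)={2,4}: no change => not a revision
Total revisions = 1

Answer: 1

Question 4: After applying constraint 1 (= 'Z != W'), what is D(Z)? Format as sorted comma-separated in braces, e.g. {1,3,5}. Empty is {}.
Constraint 1 (Z != W) on D(Z)={1,2,4,5,6,8} D(W)={1,2,3,7}: no change
So after constraint 1: D(Z) = {1,2,4,5,6,8}

Answer: {1,2,4,5,6,8}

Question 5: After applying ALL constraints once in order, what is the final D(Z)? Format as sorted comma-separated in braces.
Constraint 1 (Z != W) on D(Z)={1,2,4,5,6,8} D(W)={1,2,3,7}: no change
Constraint 2 (U != Z) on D(U)={1,2,4,6,7} D(Z)={1,2,4,5,6,8}: no change
Constraint 3 (Z + V = W) on D(Z)={1,2,4,5,6,8} D(V)={3,5,8} D(W)={1,2,3,7}: Z {1,2,4,5,6,8}->{2,4}; V {3,5,8}->{3,5}; W {1,2,3,7}->{7}
Constraint 4 (U != Z) on D(U)={1,2,4,6,7} D(Z)={2,4}: no change
So after all 4 constraints: D(Z) = {2,4}

Answer: {2,4}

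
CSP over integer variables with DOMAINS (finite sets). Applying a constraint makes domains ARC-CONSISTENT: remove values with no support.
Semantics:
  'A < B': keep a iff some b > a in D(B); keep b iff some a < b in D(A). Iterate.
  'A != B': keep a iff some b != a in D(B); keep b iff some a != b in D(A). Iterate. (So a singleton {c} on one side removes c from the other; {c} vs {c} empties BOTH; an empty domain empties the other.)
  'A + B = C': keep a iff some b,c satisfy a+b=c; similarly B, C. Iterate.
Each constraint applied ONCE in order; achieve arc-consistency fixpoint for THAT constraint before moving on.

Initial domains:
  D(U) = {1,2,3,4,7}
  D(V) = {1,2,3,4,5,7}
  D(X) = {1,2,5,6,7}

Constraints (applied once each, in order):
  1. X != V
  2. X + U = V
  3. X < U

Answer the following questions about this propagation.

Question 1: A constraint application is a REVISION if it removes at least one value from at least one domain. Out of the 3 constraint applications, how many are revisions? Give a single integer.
Constraint 1 (X != V) on D(X)={1,2,5,6,7} D(V)={1,2,3,4,5,7}: no change => not a revision
Constraint 2 (X + U = V) on D(X)={1,2,5,6,7} D(U)={1,2,3,4,7} D(V)={1,2,3,4,5,7}: X {1,2,5,6,7}->{1,2,5,6}; U {1,2,3,4,7}->{1,2,3,4}; V {1,2,3,4,5,7}->{2,3,4,5,7} => REVISION
Constraint 3 (X < U) on D(X)={1,2,5,6} D(U)={1,2,3,4}: X {1,2,5,6}->{1,2}; U {1,2,3,4}->{2,3,4} => REVISION
Total revisions = 2

Answer: 2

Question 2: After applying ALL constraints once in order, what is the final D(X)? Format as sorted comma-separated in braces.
Constraint 1 (X != V) on D(X)={1,2,5,6,7} D(V)={1,2,3,4,5,7}: no change
Constraint 2 (X + U = V) on D(X)={1,2,5,6,7} D(U)={1,2,3,4,7} D(V)={1,2,3,4,5,7}: X {1,2,5,6,7}->{1,2,5,6}; U {1,2,3,4,7}->{1,2,3,4}; V {1,2,3,4,5,7}->{2,3,4,5,7}
Constraint 3 (X < U) on D(X)={1,2,5,6} D(U)={1,2,3,4}: X {1,2,5,6}->{1,2}; U {1,2,3,4}->{2,3,4}
So after all 3 constraints: D(X) = {1,2}

Answer: {1,2}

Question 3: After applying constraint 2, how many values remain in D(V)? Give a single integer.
Constraint 1 (X != V) on D(X)={1,2,5,6,7} D(V)={1,2,3,4,5,7}: no change
Constraint 2 (X + U = V) on D(X)={1,2,5,6,7} D(U)={1,2,3,4,7} D(V)={1,2,3,4,5,7}: X {1,2,5,6,7}->{1,2,5,6}; U {1,2,3,4,7}->{1,2,3,4}; V {1,2,3,4,5,7}->{2,3,4,5,7}
So after constraint 2: D(V)={2,3,4,5,7}, size = 5

Answer: 5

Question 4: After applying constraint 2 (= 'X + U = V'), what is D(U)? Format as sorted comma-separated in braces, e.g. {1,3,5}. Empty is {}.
Answer: {1,2,3,4}

Derivation:
Constraint 1 (X != V) on D(X)={1,2,5,6,7} D(V)={1,2,3,4,5,7}: no change
Constraint 2 (X + U = V) on D(X)={1,2,5,6,7} D(U)={1,2,3,4,7} D(V)={1,2,3,4,5,7}: X {1,2,5,6,7}->{1,2,5,6}; U {1,2,3,4,7}->{1,2,3,4}; V {1,2,3,4,5,7}->{2,3,4,5,7}
So after constraint 2: D(U) = {1,2,3,4}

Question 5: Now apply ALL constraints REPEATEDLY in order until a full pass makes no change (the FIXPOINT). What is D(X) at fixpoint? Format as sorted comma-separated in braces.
Answer: {1,2}

Derivation:
pass 0 (initial): D(X)={1,2,5,6,7}
pass 1: U {1,2,3,4,7}->{2,3,4}; V {1,2,3,4,5,7}->{2,3,4,5,7}; X {1,2,5,6,7}->{1,2}
pass 2: V {2,3,4,5,7}->{3,4,5}
pass 3: no change
Fixpoint after 3 passes: D(X) = {1,2}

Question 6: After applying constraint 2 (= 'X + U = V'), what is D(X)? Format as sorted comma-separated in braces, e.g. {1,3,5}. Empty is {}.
Constraint 1 (X != V) on D(X)={1,2,5,6,7} D(V)={1,2,3,4,5,7}: no change
Constraint 2 (X + U = V) on D(X)={1,2,5,6,7} D(U)={1,2,3,4,7} D(V)={1,2,3,4,5,7}: X {1,2,5,6,7}->{1,2,5,6}; U {1,2,3,4,7}->{1,2,3,4}; V {1,2,3,4,5,7}->{2,3,4,5,7}
So after constraint 2: D(X) = {1,2,5,6}

Answer: {1,2,5,6}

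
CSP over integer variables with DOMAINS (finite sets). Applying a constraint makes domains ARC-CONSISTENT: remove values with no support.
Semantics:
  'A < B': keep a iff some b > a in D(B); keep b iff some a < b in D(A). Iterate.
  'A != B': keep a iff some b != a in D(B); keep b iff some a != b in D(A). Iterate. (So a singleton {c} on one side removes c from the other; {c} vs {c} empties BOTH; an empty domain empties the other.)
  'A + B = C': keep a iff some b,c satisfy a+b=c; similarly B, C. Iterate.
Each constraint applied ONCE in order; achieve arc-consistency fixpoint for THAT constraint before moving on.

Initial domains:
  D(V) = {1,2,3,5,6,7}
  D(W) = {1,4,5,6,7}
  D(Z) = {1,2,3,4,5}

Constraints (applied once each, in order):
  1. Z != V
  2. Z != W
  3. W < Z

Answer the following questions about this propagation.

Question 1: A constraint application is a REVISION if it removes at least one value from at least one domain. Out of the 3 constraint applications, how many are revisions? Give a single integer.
Constraint 1 (Z != V) on D(Z)={1,2,3,4,5} D(V)={1,2,3,5,6,7}: no change => not a revision
Constraint 2 (Z != W) on D(Z)={1,2,3,4,5} D(W)={1,4,5,6,7}: no change => not a revision
Constraint 3 (W < Z) on D(W)={1,4,5,6,7} D(Z)={1,2,3,4,5}: W {1,4,5,6,7}->{1,4}; Z {1,2,3,4,5}->{2,3,4,5} => REVISION
Total revisions = 1

Answer: 1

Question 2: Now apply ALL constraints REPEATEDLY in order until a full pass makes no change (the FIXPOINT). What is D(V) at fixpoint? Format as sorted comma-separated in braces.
Answer: {1,2,3,5,6,7}

Derivation:
pass 0 (initial): D(V)={1,2,3,5,6,7}
pass 1: W {1,4,5,6,7}->{1,4}; Z {1,2,3,4,5}->{2,3,4,5}
pass 2: no change
Fixpoint after 2 passes: D(V) = {1,2,3,5,6,7}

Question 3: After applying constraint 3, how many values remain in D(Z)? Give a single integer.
Constraint 1 (Z != V) on D(Z)={1,2,3,4,5} D(V)={1,2,3,5,6,7}: no change
Constraint 2 (Z != W) on D(Z)={1,2,3,4,5} D(W)={1,4,5,6,7}: no change
Constraint 3 (W < Z) on D(W)={1,4,5,6,7} D(Z)={1,2,3,4,5}: W {1,4,5,6,7}->{1,4}; Z {1,2,3,4,5}->{2,3,4,5}
So after constraint 3: D(Z)={2,3,4,5}, size = 4

Answer: 4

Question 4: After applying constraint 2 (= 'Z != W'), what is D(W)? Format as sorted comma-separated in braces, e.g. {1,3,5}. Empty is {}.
Constraint 1 (Z != V) on D(Z)={1,2,3,4,5} D(V)={1,2,3,5,6,7}: no change
Constraint 2 (Z != W) on D(Z)={1,2,3,4,5} D(W)={1,4,5,6,7}: no change
So after constraint 2: D(W) = {1,4,5,6,7}

Answer: {1,4,5,6,7}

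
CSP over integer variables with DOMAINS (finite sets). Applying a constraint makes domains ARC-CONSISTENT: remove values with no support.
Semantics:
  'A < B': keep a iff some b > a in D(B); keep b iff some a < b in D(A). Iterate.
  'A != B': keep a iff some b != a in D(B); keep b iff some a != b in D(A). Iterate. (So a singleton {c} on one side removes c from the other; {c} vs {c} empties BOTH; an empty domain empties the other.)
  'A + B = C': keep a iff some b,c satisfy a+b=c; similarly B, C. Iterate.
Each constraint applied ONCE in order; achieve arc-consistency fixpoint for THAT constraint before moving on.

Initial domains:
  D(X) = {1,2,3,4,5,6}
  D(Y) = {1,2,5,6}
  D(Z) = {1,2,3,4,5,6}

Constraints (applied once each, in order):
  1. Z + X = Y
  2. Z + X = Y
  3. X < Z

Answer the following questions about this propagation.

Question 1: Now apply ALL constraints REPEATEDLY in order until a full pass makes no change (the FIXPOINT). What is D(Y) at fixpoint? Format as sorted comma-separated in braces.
Answer: {5,6}

Derivation:
pass 0 (initial): D(Y)={1,2,5,6}
pass 1: X {1,2,3,4,5,6}->{1,2,3,4}; Y {1,2,5,6}->{2,5,6}; Z {1,2,3,4,5,6}->{2,3,4,5}
pass 2: Y {2,5,6}->{5,6}
pass 3: no change
Fixpoint after 3 passes: D(Y) = {5,6}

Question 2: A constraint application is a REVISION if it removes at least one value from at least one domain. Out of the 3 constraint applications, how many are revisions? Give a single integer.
Constraint 1 (Z + X = Y) on D(Z)={1,2,3,4,5,6} D(X)={1,2,3,4,5,6} D(Y)={1,2,5,6}: Z {1,2,3,4,5,6}->{1,2,3,4,5}; X {1,2,3,4,5,6}->{1,2,3,4,5}; Y {1,2,5,6}->{2,5,6} => REVISION
Constraint 2 (Z + X = Y) on D(Z)={1,2,3,4,5} D(X)={1,2,3,4,5} D(Y)={2,5,6}: no change => not a revision
Constraint 3 (X < Z) on D(X)={1,2,3,4,5} D(Z)={1,2,3,4,5}: X {1,2,3,4,5}->{1,2,3,4}; Z {1,2,3,4,5}->{2,3,4,5} => REVISION
Total revisions = 2

Answer: 2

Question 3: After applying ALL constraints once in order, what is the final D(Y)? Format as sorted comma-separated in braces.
Constraint 1 (Z + X = Y) on D(Z)={1,2,3,4,5,6} D(X)={1,2,3,4,5,6} D(Y)={1,2,5,6}: Z {1,2,3,4,5,6}->{1,2,3,4,5}; X {1,2,3,4,5,6}->{1,2,3,4,5}; Y {1,2,5,6}->{2,5,6}
Constraint 2 (Z + X = Y) on D(Z)={1,2,3,4,5} D(X)={1,2,3,4,5} D(Y)={2,5,6}: no change
Constraint 3 (X < Z) on D(X)={1,2,3,4,5} D(Z)={1,2,3,4,5}: X {1,2,3,4,5}->{1,2,3,4}; Z {1,2,3,4,5}->{2,3,4,5}
So after all 3 constraints: D(Y) = {2,5,6}

Answer: {2,5,6}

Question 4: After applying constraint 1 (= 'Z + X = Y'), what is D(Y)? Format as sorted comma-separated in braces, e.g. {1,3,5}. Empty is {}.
Constraint 1 (Z + X = Y) on D(Z)={1,2,3,4,5,6} D(X)={1,2,3,4,5,6} D(Y)={1,2,5,6}: Z {1,2,3,4,5,6}->{1,2,3,4,5}; X {1,2,3,4,5,6}->{1,2,3,4,5}; Y {1,2,5,6}->{2,5,6}
So after constraint 1: D(Y) = {2,5,6}

Answer: {2,5,6}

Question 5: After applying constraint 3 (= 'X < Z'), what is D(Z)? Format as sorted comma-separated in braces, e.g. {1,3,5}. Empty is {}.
Constraint 1 (Z + X = Y) on D(Z)={1,2,3,4,5,6} D(X)={1,2,3,4,5,6} D(Y)={1,2,5,6}: Z {1,2,3,4,5,6}->{1,2,3,4,5}; X {1,2,3,4,5,6}->{1,2,3,4,5}; Y {1,2,5,6}->{2,5,6}
Constraint 2 (Z + X = Y) on D(Z)={1,2,3,4,5} D(X)={1,2,3,4,5} D(Y)={2,5,6}: no change
Constraint 3 (X < Z) on D(X)={1,2,3,4,5} D(Z)={1,2,3,4,5}: X {1,2,3,4,5}->{1,2,3,4}; Z {1,2,3,4,5}->{2,3,4,5}
So after constraint 3: D(Z) = {2,3,4,5}

Answer: {2,3,4,5}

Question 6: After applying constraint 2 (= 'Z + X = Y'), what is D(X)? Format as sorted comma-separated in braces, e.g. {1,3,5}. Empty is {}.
Constraint 1 (Z + X = Y) on D(Z)={1,2,3,4,5,6} D(X)={1,2,3,4,5,6} D(Y)={1,2,5,6}: Z {1,2,3,4,5,6}->{1,2,3,4,5}; X {1,2,3,4,5,6}->{1,2,3,4,5}; Y {1,2,5,6}->{2,5,6}
Constraint 2 (Z + X = Y) on D(Z)={1,2,3,4,5} D(X)={1,2,3,4,5} D(Y)={2,5,6}: no change
So after constraint 2: D(X) = {1,2,3,4,5}

Answer: {1,2,3,4,5}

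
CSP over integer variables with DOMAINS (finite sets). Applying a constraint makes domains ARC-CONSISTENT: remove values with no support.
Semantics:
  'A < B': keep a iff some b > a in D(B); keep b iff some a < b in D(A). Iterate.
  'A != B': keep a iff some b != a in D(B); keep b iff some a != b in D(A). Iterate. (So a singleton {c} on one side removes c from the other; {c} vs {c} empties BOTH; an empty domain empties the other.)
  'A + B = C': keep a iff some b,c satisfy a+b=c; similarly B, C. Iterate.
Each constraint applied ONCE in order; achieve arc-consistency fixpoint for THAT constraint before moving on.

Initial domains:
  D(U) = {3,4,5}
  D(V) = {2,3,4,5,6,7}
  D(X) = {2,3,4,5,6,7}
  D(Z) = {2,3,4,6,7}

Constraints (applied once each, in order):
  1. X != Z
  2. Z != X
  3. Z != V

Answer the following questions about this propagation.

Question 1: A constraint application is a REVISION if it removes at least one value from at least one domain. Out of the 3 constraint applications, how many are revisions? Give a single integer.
Constraint 1 (X != Z) on D(X)={2,3,4,5,6,7} D(Z)={2,3,4,6,7}: no change => not a revision
Constraint 2 (Z != X) on D(Z)={2,3,4,6,7} D(X)={2,3,4,5,6,7}: no change => not a revision
Constraint 3 (Z != V) on D(Z)={2,3,4,6,7} D(V)={2,3,4,5,6,7}: no change => not a revision
Total revisions = 0

Answer: 0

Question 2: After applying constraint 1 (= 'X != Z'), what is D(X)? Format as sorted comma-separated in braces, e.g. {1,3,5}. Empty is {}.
Constraint 1 (X != Z) on D(X)={2,3,4,5,6,7} D(Z)={2,3,4,6,7}: no change
So after constraint 1: D(X) = {2,3,4,5,6,7}

Answer: {2,3,4,5,6,7}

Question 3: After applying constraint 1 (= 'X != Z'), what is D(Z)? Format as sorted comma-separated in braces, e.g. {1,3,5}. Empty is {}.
Constraint 1 (X != Z) on D(X)={2,3,4,5,6,7} D(Z)={2,3,4,6,7}: no change
So after constraint 1: D(Z) = {2,3,4,6,7}

Answer: {2,3,4,6,7}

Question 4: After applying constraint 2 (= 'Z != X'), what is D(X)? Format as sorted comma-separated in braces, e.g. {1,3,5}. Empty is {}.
Answer: {2,3,4,5,6,7}

Derivation:
Constraint 1 (X != Z) on D(X)={2,3,4,5,6,7} D(Z)={2,3,4,6,7}: no change
Constraint 2 (Z != X) on D(Z)={2,3,4,6,7} D(X)={2,3,4,5,6,7}: no change
So after constraint 2: D(X) = {2,3,4,5,6,7}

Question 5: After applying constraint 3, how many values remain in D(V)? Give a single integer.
Answer: 6

Derivation:
Constraint 1 (X != Z) on D(X)={2,3,4,5,6,7} D(Z)={2,3,4,6,7}: no change
Constraint 2 (Z != X) on D(Z)={2,3,4,6,7} D(X)={2,3,4,5,6,7}: no change
Constraint 3 (Z != V) on D(Z)={2,3,4,6,7} D(V)={2,3,4,5,6,7}: no change
So after constraint 3: D(V)={2,3,4,5,6,7}, size = 6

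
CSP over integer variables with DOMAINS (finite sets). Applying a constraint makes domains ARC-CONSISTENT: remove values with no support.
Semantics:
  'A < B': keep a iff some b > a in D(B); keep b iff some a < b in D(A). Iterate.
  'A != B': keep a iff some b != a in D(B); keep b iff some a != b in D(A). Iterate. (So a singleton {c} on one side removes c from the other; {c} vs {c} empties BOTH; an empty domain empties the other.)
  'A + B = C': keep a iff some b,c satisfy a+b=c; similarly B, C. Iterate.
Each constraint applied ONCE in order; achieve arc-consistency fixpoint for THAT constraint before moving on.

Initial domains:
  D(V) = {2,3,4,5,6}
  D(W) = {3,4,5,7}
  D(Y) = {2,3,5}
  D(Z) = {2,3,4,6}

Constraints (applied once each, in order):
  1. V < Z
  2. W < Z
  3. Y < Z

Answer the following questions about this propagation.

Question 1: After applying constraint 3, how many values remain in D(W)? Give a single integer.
Answer: 3

Derivation:
Constraint 1 (V < Z) on D(V)={2,3,4,5,6} D(Z)={2,3,4,6}: V {2,3,4,5,6}->{2,3,4,5}; Z {2,3,4,6}->{3,4,6}
Constraint 2 (W < Z) on D(W)={3,4,5,7} D(Z)={3,4,6}: W {3,4,5,7}->{3,4,5}; Z {3,4,6}->{4,6}
Constraint 3 (Y < Z) on D(Y)={2,3,5} D(Z)={4,6}: no change
So after constraint 3: D(W)={3,4,5}, size = 3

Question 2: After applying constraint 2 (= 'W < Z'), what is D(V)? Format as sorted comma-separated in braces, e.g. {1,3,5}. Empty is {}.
Constraint 1 (V < Z) on D(V)={2,3,4,5,6} D(Z)={2,3,4,6}: V {2,3,4,5,6}->{2,3,4,5}; Z {2,3,4,6}->{3,4,6}
Constraint 2 (W < Z) on D(W)={3,4,5,7} D(Z)={3,4,6}: W {3,4,5,7}->{3,4,5}; Z {3,4,6}->{4,6}
So after constraint 2: D(V) = {2,3,4,5}

Answer: {2,3,4,5}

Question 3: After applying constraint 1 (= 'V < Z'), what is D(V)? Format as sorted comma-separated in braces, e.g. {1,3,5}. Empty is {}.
Constraint 1 (V < Z) on D(V)={2,3,4,5,6} D(Z)={2,3,4,6}: V {2,3,4,5,6}->{2,3,4,5}; Z {2,3,4,6}->{3,4,6}
So after constraint 1: D(V) = {2,3,4,5}

Answer: {2,3,4,5}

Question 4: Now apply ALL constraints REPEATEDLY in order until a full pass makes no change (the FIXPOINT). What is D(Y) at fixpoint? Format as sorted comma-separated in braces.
Answer: {2,3,5}

Derivation:
pass 0 (initial): D(Y)={2,3,5}
pass 1: V {2,3,4,5,6}->{2,3,4,5}; W {3,4,5,7}->{3,4,5}; Z {2,3,4,6}->{4,6}
pass 2: no change
Fixpoint after 2 passes: D(Y) = {2,3,5}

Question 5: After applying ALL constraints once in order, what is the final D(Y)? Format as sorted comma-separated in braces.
Answer: {2,3,5}

Derivation:
Constraint 1 (V < Z) on D(V)={2,3,4,5,6} D(Z)={2,3,4,6}: V {2,3,4,5,6}->{2,3,4,5}; Z {2,3,4,6}->{3,4,6}
Constraint 2 (W < Z) on D(W)={3,4,5,7} D(Z)={3,4,6}: W {3,4,5,7}->{3,4,5}; Z {3,4,6}->{4,6}
Constraint 3 (Y < Z) on D(Y)={2,3,5} D(Z)={4,6}: no change
So after all 3 constraints: D(Y) = {2,3,5}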